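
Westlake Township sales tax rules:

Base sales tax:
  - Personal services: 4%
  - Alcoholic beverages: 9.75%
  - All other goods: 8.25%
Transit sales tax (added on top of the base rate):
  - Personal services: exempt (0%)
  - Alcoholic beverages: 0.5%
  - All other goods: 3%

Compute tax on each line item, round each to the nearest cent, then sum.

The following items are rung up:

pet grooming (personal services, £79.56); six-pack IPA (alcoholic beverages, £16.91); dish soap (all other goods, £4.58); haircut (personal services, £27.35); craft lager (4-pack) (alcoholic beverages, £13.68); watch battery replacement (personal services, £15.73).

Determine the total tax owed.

£8.55

Pet grooming £79.56: personal services → 4% + 0% transit = 4% → £3.18
Six-pack IPA £16.91: alcoholic beverages → 9.75% + 0.5% transit = 10.25% → £1.73
Dish soap £4.58: all other goods → 8.25% + 3% transit = 11.25% → £0.52
Haircut £27.35: personal services → 4% + 0% transit = 4% → £1.09
Craft lager (4-pack) £13.68: alcoholic beverages → 9.75% + 0.5% transit = 10.25% → £1.40
Watch battery replacement £15.73: personal services → 4% + 0% transit = 4% → £0.63
Total tax = £3.18 + £1.73 + £0.52 + £1.09 + £1.40 + £0.63 = £8.55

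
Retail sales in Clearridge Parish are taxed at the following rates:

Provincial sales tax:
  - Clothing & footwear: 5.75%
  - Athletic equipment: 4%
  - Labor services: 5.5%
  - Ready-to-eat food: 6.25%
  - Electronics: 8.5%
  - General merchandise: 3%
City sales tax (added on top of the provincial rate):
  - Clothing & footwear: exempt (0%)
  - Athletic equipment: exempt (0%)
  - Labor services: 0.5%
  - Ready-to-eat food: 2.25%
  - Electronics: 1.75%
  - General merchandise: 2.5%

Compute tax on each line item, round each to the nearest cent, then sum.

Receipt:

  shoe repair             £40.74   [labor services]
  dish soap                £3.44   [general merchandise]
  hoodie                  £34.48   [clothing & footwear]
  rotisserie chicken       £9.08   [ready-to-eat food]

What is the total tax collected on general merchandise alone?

Dish soap £3.44: general merchandise → 3% + 2.5% city = 5.5% → £0.19
Tax on general merchandise = £0.19

£0.19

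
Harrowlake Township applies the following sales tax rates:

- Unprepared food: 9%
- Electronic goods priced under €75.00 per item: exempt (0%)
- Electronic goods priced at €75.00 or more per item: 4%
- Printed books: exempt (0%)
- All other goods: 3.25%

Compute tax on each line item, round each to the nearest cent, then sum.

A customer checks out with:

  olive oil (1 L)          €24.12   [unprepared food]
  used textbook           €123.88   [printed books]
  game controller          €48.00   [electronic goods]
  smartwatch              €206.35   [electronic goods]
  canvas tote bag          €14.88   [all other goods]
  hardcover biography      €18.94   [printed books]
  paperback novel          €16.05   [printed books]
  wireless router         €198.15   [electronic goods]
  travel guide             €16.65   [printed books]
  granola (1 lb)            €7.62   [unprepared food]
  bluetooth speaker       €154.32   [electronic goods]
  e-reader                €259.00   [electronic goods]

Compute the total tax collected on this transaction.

€36.05

Olive oil (1 L) €24.12: unprepared food → 9% → €2.17
Used textbook €123.88: printed books → 0% → €0.00
Game controller €48.00: electronic goods, under €75.00 → 0% → €0.00
Smartwatch €206.35: electronic goods, €75.00 or more → 4% → €8.25
Canvas tote bag €14.88: all other goods → 3.25% → €0.48
Hardcover biography €18.94: printed books → 0% → €0.00
Paperback novel €16.05: printed books → 0% → €0.00
Wireless router €198.15: electronic goods, €75.00 or more → 4% → €7.93
Travel guide €16.65: printed books → 0% → €0.00
Granola (1 lb) €7.62: unprepared food → 9% → €0.69
Bluetooth speaker €154.32: electronic goods, €75.00 or more → 4% → €6.17
E-reader €259.00: electronic goods, €75.00 or more → 4% → €10.36
Total tax = €2.17 + €8.25 + €0.48 + €7.93 + €0.69 + €6.17 + €10.36 = €36.05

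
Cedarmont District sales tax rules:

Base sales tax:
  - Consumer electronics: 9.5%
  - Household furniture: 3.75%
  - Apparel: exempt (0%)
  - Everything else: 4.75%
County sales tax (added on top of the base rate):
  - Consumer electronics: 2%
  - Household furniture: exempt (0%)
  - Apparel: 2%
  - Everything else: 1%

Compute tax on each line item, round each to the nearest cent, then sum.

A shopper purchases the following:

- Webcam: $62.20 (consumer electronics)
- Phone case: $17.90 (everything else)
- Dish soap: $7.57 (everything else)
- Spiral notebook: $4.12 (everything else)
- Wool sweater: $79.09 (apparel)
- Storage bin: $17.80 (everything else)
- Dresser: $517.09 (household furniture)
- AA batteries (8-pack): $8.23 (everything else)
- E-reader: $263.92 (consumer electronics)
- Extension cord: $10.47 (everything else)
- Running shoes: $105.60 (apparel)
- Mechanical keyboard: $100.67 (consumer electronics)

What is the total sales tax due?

$75.96

Webcam $62.20: consumer electronics → 9.5% + 2% county = 11.5% → $7.15
Phone case $17.90: everything else → 4.75% + 1% county = 5.75% → $1.03
Dish soap $7.57: everything else → 4.75% + 1% county = 5.75% → $0.44
Spiral notebook $4.12: everything else → 4.75% + 1% county = 5.75% → $0.24
Wool sweater $79.09: apparel → 0% + 2% county = 2% → $1.58
Storage bin $17.80: everything else → 4.75% + 1% county = 5.75% → $1.02
Dresser $517.09: household furniture → 3.75% + 0% county = 3.75% → $19.39
AA batteries (8-pack) $8.23: everything else → 4.75% + 1% county = 5.75% → $0.47
E-reader $263.92: consumer electronics → 9.5% + 2% county = 11.5% → $30.35
Extension cord $10.47: everything else → 4.75% + 1% county = 5.75% → $0.60
Running shoes $105.60: apparel → 0% + 2% county = 2% → $2.11
Mechanical keyboard $100.67: consumer electronics → 9.5% + 2% county = 11.5% → $11.58
Total tax = $7.15 + $1.03 + $0.44 + $0.24 + $1.58 + $1.02 + $19.39 + $0.47 + $30.35 + $0.60 + $2.11 + $11.58 = $75.96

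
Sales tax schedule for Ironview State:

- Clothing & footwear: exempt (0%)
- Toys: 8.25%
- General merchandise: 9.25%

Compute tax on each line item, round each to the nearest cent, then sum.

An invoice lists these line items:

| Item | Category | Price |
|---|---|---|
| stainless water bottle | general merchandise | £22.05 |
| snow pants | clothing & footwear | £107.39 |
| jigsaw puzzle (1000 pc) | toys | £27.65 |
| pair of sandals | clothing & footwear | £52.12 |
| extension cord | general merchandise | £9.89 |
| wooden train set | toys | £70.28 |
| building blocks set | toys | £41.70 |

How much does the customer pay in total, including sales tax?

Stainless water bottle £22.05: general merchandise → 9.25% → £2.04
Snow pants £107.39: clothing & footwear → 0% → £0.00
Jigsaw puzzle (1000 pc) £27.65: toys → 8.25% → £2.28
Pair of sandals £52.12: clothing & footwear → 0% → £0.00
Extension cord £9.89: general merchandise → 9.25% → £0.91
Wooden train set £70.28: toys → 8.25% → £5.80
Building blocks set £41.70: toys → 8.25% → £3.44
Subtotal = £331.08; tax = £14.47; total due = £345.55

£345.55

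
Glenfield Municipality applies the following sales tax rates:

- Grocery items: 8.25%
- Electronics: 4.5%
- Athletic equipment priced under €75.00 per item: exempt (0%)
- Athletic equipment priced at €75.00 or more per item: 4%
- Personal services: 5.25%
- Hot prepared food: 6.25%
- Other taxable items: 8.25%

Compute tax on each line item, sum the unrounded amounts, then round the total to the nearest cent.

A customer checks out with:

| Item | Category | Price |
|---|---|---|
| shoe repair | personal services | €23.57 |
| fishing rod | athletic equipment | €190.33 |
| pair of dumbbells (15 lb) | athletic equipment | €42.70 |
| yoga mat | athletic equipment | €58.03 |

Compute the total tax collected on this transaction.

€8.85

Shoe repair €23.57: personal services → 5.25% → €1.237425
Fishing rod €190.33: athletic equipment, €75.00 or more → 4% → €7.6132
Pair of dumbbells (15 lb) €42.70: athletic equipment, under €75.00 → 0% → €0.00
Yoga mat €58.03: athletic equipment, under €75.00 → 0% → €0.00
Unrounded tax sum = €8.850625 → €8.85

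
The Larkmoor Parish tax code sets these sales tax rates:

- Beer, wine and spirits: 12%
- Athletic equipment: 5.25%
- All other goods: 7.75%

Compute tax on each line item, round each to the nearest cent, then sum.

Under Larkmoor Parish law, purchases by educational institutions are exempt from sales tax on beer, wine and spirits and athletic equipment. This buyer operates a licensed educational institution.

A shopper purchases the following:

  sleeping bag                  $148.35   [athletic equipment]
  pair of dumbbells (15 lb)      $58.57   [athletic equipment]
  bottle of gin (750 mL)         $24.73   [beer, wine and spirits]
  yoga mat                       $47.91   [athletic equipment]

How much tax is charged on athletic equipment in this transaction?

Sleeping bag $148.35: athletic equipment, buyer-exempt → 0% → $0.00
Pair of dumbbells (15 lb) $58.57: athletic equipment, buyer-exempt → 0% → $0.00
Yoga mat $47.91: athletic equipment, buyer-exempt → 0% → $0.00
Tax on athletic equipment = $0.00 + $0.00 + $0.00 = $0.00

$0.00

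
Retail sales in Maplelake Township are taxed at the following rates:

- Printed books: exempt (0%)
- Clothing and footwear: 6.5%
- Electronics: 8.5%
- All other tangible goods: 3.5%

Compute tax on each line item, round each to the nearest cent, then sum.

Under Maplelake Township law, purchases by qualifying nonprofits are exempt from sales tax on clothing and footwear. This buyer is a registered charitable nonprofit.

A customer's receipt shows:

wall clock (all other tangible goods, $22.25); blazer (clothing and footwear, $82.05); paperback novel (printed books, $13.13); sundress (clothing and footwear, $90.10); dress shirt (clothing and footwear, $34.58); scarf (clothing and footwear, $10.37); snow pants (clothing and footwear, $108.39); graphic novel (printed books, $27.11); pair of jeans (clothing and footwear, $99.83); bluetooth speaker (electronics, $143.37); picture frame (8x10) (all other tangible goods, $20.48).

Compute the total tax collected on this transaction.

$13.69

Wall clock $22.25: all other tangible goods → 3.5% → $0.78
Blazer $82.05: clothing and footwear, buyer-exempt → 0% → $0.00
Paperback novel $13.13: printed books → 0% → $0.00
Sundress $90.10: clothing and footwear, buyer-exempt → 0% → $0.00
Dress shirt $34.58: clothing and footwear, buyer-exempt → 0% → $0.00
Scarf $10.37: clothing and footwear, buyer-exempt → 0% → $0.00
Snow pants $108.39: clothing and footwear, buyer-exempt → 0% → $0.00
Graphic novel $27.11: printed books → 0% → $0.00
Pair of jeans $99.83: clothing and footwear, buyer-exempt → 0% → $0.00
Bluetooth speaker $143.37: electronics → 8.5% → $12.19
Picture frame (8x10) $20.48: all other tangible goods → 3.5% → $0.72
Total tax = $0.78 + $12.19 + $0.72 = $13.69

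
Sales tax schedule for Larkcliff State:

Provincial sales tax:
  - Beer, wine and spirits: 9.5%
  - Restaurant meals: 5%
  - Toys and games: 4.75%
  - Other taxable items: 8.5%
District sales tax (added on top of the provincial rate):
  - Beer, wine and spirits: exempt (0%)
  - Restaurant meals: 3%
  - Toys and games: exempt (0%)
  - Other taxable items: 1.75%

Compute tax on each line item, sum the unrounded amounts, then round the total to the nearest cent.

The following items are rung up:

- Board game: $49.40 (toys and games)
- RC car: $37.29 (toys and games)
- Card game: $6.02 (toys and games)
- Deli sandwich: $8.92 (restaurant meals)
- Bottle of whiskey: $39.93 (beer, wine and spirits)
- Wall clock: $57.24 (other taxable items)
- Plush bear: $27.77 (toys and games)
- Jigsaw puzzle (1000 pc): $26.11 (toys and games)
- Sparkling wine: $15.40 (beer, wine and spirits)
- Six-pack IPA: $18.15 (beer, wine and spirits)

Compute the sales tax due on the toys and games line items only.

$6.96

Board game $49.40: toys and games → 4.75% + 0% district = 4.75% → $2.3465
RC car $37.29: toys and games → 4.75% + 0% district = 4.75% → $1.771275
Card game $6.02: toys and games → 4.75% + 0% district = 4.75% → $0.28595
Plush bear $27.77: toys and games → 4.75% + 0% district = 4.75% → $1.319075
Jigsaw puzzle (1000 pc) $26.11: toys and games → 4.75% + 0% district = 4.75% → $1.240225
Tax on toys and games: unrounded sum = $6.963025 → $6.96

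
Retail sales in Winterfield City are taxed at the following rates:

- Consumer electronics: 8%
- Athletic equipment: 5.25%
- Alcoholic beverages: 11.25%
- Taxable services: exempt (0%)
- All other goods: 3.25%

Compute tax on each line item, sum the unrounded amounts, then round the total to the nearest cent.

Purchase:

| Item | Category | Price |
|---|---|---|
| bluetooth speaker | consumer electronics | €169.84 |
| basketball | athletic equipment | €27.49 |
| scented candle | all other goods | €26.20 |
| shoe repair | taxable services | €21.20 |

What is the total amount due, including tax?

€260.61

Bluetooth speaker €169.84: consumer electronics → 8% → €13.5872
Basketball €27.49: athletic equipment → 5.25% → €1.443225
Scented candle €26.20: all other goods → 3.25% → €0.8515
Shoe repair €21.20: taxable services → 0% → €0.00
Subtotal = €244.73; unrounded tax = €15.881925 → €15.88; total due = €260.61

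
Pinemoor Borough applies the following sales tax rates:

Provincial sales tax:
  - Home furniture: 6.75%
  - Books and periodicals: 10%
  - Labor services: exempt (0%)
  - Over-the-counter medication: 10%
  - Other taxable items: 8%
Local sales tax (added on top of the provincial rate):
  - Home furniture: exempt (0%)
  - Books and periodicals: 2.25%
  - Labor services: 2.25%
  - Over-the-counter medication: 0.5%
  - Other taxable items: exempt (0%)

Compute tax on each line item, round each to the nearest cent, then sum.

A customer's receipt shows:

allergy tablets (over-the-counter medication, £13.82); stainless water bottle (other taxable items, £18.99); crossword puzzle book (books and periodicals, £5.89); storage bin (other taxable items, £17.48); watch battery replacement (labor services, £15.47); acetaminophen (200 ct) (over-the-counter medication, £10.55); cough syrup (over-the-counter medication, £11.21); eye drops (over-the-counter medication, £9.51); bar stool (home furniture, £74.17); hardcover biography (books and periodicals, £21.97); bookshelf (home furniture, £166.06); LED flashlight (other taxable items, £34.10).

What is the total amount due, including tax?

Allergy tablets £13.82: over-the-counter medication → 10% + 0.5% local = 10.5% → £1.45
Stainless water bottle £18.99: other taxable items → 8% + 0% local = 8% → £1.52
Crossword puzzle book £5.89: books and periodicals → 10% + 2.25% local = 12.25% → £0.72
Storage bin £17.48: other taxable items → 8% + 0% local = 8% → £1.40
Watch battery replacement £15.47: labor services → 0% + 2.25% local = 2.25% → £0.35
Acetaminophen (200 ct) £10.55: over-the-counter medication → 10% + 0.5% local = 10.5% → £1.11
Cough syrup £11.21: over-the-counter medication → 10% + 0.5% local = 10.5% → £1.18
Eye drops £9.51: over-the-counter medication → 10% + 0.5% local = 10.5% → £1.00
Bar stool £74.17: home furniture → 6.75% + 0% local = 6.75% → £5.01
Hardcover biography £21.97: books and periodicals → 10% + 2.25% local = 12.25% → £2.69
Bookshelf £166.06: home furniture → 6.75% + 0% local = 6.75% → £11.21
LED flashlight £34.10: other taxable items → 8% + 0% local = 8% → £2.73
Subtotal = £399.22; tax = £30.37; total due = £429.59

£429.59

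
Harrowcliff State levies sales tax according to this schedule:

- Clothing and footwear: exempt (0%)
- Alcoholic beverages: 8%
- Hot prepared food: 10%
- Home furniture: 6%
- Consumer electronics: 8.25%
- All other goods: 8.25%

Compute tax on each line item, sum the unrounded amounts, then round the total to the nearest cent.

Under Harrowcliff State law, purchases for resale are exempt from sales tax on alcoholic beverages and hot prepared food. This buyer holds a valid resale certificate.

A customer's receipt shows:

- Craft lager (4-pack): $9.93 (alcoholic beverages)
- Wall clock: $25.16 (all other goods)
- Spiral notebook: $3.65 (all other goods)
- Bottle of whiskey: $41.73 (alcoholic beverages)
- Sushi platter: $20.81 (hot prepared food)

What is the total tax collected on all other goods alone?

$2.38

Wall clock $25.16: all other goods → 8.25% → $2.0757
Spiral notebook $3.65: all other goods → 8.25% → $0.301125
Tax on all other goods: unrounded sum = $2.376825 → $2.38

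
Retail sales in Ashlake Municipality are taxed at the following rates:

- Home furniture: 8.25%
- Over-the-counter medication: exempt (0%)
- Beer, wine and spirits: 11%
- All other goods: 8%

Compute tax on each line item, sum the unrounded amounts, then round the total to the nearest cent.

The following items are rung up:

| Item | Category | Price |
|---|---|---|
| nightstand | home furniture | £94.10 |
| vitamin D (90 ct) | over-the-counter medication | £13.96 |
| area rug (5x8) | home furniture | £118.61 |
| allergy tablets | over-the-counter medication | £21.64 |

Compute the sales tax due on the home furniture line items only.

Nightstand £94.10: home furniture → 8.25% → £7.76325
Area rug (5x8) £118.61: home furniture → 8.25% → £9.785325
Tax on home furniture: unrounded sum = £17.548575 → £17.55

£17.55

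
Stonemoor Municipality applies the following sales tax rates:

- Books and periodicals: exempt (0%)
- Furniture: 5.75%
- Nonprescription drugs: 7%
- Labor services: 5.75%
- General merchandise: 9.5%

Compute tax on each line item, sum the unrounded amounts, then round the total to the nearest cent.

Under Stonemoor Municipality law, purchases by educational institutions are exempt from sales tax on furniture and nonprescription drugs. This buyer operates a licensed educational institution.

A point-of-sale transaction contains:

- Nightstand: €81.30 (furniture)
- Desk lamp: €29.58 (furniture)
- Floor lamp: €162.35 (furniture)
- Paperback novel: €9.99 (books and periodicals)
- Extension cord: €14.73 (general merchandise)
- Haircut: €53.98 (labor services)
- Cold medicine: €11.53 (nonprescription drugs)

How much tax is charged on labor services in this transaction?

Haircut €53.98: labor services → 5.75% → €3.10385
Tax on labor services: unrounded sum = €3.10385 → €3.10

€3.10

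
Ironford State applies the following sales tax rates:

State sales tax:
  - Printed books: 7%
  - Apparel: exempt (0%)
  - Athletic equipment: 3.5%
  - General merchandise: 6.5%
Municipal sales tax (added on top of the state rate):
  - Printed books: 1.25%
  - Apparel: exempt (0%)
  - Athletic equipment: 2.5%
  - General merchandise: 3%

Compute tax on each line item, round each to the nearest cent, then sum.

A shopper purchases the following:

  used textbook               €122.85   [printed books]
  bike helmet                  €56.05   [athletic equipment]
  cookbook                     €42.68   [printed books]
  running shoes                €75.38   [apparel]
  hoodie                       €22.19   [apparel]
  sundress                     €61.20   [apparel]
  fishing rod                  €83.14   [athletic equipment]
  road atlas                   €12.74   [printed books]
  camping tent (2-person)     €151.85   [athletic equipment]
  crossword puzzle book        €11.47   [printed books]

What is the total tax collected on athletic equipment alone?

€17.46

Bike helmet €56.05: athletic equipment → 3.5% + 2.5% municipal = 6% → €3.36
Fishing rod €83.14: athletic equipment → 3.5% + 2.5% municipal = 6% → €4.99
Camping tent (2-person) €151.85: athletic equipment → 3.5% + 2.5% municipal = 6% → €9.11
Tax on athletic equipment = €3.36 + €4.99 + €9.11 = €17.46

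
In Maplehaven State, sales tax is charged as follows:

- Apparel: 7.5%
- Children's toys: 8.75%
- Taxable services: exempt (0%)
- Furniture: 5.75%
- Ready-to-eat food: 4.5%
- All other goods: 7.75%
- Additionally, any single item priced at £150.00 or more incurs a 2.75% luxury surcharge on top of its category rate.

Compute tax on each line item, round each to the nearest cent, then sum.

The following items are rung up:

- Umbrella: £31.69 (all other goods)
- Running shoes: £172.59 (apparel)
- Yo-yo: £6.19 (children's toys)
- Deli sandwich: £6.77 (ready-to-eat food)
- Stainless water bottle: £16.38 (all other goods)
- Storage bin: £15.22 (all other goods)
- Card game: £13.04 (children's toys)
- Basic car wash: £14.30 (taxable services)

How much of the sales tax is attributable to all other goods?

Umbrella £31.69: all other goods → 7.75% → £2.46
Stainless water bottle £16.38: all other goods → 7.75% → £1.27
Storage bin £15.22: all other goods → 7.75% → £1.18
Tax on all other goods = £2.46 + £1.27 + £1.18 = £4.91

£4.91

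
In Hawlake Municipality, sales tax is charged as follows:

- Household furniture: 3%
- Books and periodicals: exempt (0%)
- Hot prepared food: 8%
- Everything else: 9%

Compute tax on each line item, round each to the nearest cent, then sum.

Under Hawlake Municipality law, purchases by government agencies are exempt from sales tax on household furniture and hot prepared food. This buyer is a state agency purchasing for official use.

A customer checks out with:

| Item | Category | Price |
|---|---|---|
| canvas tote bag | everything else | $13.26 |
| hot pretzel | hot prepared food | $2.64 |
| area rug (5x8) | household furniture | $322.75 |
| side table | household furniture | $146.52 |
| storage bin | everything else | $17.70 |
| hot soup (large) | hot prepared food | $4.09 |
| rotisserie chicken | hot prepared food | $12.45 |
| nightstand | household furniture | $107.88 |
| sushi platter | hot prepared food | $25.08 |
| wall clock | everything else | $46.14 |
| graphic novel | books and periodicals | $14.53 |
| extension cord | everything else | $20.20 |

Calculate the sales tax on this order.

$8.75

Canvas tote bag $13.26: everything else → 9% → $1.19
Hot pretzel $2.64: hot prepared food, buyer-exempt → 0% → $0.00
Area rug (5x8) $322.75: household furniture, buyer-exempt → 0% → $0.00
Side table $146.52: household furniture, buyer-exempt → 0% → $0.00
Storage bin $17.70: everything else → 9% → $1.59
Hot soup (large) $4.09: hot prepared food, buyer-exempt → 0% → $0.00
Rotisserie chicken $12.45: hot prepared food, buyer-exempt → 0% → $0.00
Nightstand $107.88: household furniture, buyer-exempt → 0% → $0.00
Sushi platter $25.08: hot prepared food, buyer-exempt → 0% → $0.00
Wall clock $46.14: everything else → 9% → $4.15
Graphic novel $14.53: books and periodicals → 0% → $0.00
Extension cord $20.20: everything else → 9% → $1.82
Total tax = $1.19 + $1.59 + $4.15 + $1.82 = $8.75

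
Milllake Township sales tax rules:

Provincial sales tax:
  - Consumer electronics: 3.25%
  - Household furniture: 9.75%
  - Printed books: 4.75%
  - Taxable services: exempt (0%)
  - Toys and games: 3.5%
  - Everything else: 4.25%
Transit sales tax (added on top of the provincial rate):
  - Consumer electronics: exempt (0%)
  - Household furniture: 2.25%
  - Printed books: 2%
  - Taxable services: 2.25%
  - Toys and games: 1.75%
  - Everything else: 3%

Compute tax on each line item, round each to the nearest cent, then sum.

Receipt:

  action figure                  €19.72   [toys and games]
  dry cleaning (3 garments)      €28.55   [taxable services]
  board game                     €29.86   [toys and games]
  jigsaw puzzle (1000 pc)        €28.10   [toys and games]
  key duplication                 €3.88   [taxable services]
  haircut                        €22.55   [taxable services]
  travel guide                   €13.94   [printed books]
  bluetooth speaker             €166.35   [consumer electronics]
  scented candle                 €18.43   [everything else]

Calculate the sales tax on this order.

€13.02

Action figure €19.72: toys and games → 3.5% + 1.75% transit = 5.25% → €1.04
Dry cleaning (3 garments) €28.55: taxable services → 0% + 2.25% transit = 2.25% → €0.64
Board game €29.86: toys and games → 3.5% + 1.75% transit = 5.25% → €1.57
Jigsaw puzzle (1000 pc) €28.10: toys and games → 3.5% + 1.75% transit = 5.25% → €1.48
Key duplication €3.88: taxable services → 0% + 2.25% transit = 2.25% → €0.09
Haircut €22.55: taxable services → 0% + 2.25% transit = 2.25% → €0.51
Travel guide €13.94: printed books → 4.75% + 2% transit = 6.75% → €0.94
Bluetooth speaker €166.35: consumer electronics → 3.25% + 0% transit = 3.25% → €5.41
Scented candle €18.43: everything else → 4.25% + 3% transit = 7.25% → €1.34
Total tax = €1.04 + €0.64 + €1.57 + €1.48 + €0.09 + €0.51 + €0.94 + €5.41 + €1.34 = €13.02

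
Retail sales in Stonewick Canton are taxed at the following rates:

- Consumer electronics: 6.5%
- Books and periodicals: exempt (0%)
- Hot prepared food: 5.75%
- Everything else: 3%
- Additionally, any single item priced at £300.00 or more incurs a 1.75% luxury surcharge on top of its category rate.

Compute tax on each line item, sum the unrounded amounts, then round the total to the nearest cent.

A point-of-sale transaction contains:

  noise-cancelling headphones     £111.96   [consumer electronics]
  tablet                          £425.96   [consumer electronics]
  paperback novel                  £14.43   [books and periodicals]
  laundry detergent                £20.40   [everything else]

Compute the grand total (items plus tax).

£615.78

Noise-cancelling headphones £111.96: consumer electronics → 6.5% → £7.2774
Tablet £425.96: consumer electronics → 6.5% + 1.75% surcharge = 8.25% → £35.1417
Paperback novel £14.43: books and periodicals → 0% → £0.00
Laundry detergent £20.40: everything else → 3% → £0.612
Subtotal = £572.75; unrounded tax = £43.0311 → £43.03; total due = £615.78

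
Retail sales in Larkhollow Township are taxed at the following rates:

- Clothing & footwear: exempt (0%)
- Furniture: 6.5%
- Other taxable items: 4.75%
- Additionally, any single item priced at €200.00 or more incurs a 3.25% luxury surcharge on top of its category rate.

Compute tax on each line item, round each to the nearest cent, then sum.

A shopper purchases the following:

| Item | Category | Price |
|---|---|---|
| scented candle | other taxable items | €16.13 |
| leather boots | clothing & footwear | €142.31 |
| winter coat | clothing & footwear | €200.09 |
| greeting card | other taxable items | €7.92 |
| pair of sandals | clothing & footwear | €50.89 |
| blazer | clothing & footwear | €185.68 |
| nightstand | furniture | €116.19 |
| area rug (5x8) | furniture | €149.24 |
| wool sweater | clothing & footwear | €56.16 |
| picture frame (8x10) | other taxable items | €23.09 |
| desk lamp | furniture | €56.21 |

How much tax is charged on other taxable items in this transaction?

Scented candle €16.13: other taxable items → 4.75% → €0.77
Greeting card €7.92: other taxable items → 4.75% → €0.38
Picture frame (8x10) €23.09: other taxable items → 4.75% → €1.10
Tax on other taxable items = €0.77 + €0.38 + €1.10 = €2.25

€2.25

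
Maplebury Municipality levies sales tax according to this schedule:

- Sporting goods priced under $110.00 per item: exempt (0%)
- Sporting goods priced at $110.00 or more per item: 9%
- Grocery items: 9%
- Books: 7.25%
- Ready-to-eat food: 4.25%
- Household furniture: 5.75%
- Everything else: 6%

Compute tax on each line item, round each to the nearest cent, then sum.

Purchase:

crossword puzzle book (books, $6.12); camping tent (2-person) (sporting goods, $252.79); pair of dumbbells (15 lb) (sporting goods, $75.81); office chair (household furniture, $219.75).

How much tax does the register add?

Crossword puzzle book $6.12: books → 7.25% → $0.44
Camping tent (2-person) $252.79: sporting goods, $110.00 or more → 9% → $22.75
Pair of dumbbells (15 lb) $75.81: sporting goods, under $110.00 → 0% → $0.00
Office chair $219.75: household furniture → 5.75% → $12.64
Total tax = $0.44 + $22.75 + $12.64 = $35.83

$35.83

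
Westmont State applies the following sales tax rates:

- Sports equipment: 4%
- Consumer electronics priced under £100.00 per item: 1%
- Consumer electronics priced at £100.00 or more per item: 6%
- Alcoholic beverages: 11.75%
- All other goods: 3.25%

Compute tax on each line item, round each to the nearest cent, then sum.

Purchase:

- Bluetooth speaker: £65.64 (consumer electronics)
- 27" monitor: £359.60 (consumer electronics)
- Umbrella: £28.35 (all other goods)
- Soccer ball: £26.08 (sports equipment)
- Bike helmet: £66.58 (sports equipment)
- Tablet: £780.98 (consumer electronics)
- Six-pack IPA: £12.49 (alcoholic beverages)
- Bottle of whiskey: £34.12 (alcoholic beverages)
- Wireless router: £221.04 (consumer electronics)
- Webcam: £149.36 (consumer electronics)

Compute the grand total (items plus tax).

£1845.66

Bluetooth speaker £65.64: consumer electronics, under £100.00 → 1% → £0.66
27" monitor £359.60: consumer electronics, £100.00 or more → 6% → £21.58
Umbrella £28.35: all other goods → 3.25% → £0.92
Soccer ball £26.08: sports equipment → 4% → £1.04
Bike helmet £66.58: sports equipment → 4% → £2.66
Tablet £780.98: consumer electronics, £100.00 or more → 6% → £46.86
Six-pack IPA £12.49: alcoholic beverages → 11.75% → £1.47
Bottle of whiskey £34.12: alcoholic beverages → 11.75% → £4.01
Wireless router £221.04: consumer electronics, £100.00 or more → 6% → £13.26
Webcam £149.36: consumer electronics, £100.00 or more → 6% → £8.96
Subtotal = £1744.24; tax = £101.42; total due = £1845.66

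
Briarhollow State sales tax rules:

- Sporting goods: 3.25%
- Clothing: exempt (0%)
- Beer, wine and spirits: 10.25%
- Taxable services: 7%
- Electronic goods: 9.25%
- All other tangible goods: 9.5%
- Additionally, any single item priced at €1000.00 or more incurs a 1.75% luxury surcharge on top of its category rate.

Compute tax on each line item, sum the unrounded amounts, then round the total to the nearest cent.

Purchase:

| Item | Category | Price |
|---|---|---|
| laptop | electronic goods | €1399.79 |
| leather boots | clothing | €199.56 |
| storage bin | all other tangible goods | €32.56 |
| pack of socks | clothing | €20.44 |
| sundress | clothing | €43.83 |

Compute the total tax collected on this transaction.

€157.07

Laptop €1399.79: electronic goods → 9.25% + 1.75% surcharge = 11% → €153.9769
Leather boots €199.56: clothing → 0% → €0.00
Storage bin €32.56: all other tangible goods → 9.5% → €3.0932
Pack of socks €20.44: clothing → 0% → €0.00
Sundress €43.83: clothing → 0% → €0.00
Unrounded tax sum = €157.0701 → €157.07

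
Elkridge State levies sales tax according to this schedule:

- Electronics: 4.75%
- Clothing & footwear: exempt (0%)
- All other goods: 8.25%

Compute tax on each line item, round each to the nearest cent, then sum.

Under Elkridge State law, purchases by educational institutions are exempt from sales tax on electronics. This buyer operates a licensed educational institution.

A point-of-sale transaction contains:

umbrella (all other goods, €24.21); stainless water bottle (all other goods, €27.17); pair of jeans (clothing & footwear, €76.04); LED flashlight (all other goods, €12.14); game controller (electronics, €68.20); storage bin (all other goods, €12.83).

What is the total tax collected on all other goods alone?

€6.30

Umbrella €24.21: all other goods → 8.25% → €2.00
Stainless water bottle €27.17: all other goods → 8.25% → €2.24
LED flashlight €12.14: all other goods → 8.25% → €1.00
Storage bin €12.83: all other goods → 8.25% → €1.06
Tax on all other goods = €2.00 + €2.24 + €1.00 + €1.06 = €6.30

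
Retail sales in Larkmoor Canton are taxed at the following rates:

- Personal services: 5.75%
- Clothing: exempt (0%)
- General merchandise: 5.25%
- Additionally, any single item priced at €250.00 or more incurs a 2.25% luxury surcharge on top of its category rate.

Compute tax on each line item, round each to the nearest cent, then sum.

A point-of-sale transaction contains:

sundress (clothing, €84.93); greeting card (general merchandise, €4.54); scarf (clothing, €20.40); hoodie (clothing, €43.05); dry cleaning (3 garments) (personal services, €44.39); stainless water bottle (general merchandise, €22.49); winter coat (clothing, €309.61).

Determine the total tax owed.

€10.94

Sundress €84.93: clothing → 0% → €0.00
Greeting card €4.54: general merchandise → 5.25% → €0.24
Scarf €20.40: clothing → 0% → €0.00
Hoodie €43.05: clothing → 0% → €0.00
Dry cleaning (3 garments) €44.39: personal services → 5.75% → €2.55
Stainless water bottle €22.49: general merchandise → 5.25% → €1.18
Winter coat €309.61: clothing → 0% + 2.25% surcharge = 2.25% → €6.97
Total tax = €0.24 + €2.55 + €1.18 + €6.97 = €10.94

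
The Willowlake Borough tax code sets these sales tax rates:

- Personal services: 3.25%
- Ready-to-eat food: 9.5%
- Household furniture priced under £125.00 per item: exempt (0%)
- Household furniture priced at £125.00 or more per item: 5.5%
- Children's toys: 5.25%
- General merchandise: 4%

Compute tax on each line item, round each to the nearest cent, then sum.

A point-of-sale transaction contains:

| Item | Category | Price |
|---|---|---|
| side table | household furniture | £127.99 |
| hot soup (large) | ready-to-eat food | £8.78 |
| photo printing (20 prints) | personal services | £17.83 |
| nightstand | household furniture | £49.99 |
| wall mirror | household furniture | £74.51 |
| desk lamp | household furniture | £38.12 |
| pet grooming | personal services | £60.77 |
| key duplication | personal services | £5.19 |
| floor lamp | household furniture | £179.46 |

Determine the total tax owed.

£20.47

Side table £127.99: household furniture, £125.00 or more → 5.5% → £7.04
Hot soup (large) £8.78: ready-to-eat food → 9.5% → £0.83
Photo printing (20 prints) £17.83: personal services → 3.25% → £0.58
Nightstand £49.99: household furniture, under £125.00 → 0% → £0.00
Wall mirror £74.51: household furniture, under £125.00 → 0% → £0.00
Desk lamp £38.12: household furniture, under £125.00 → 0% → £0.00
Pet grooming £60.77: personal services → 3.25% → £1.98
Key duplication £5.19: personal services → 3.25% → £0.17
Floor lamp £179.46: household furniture, £125.00 or more → 5.5% → £9.87
Total tax = £7.04 + £0.83 + £0.58 + £1.98 + £0.17 + £9.87 = £20.47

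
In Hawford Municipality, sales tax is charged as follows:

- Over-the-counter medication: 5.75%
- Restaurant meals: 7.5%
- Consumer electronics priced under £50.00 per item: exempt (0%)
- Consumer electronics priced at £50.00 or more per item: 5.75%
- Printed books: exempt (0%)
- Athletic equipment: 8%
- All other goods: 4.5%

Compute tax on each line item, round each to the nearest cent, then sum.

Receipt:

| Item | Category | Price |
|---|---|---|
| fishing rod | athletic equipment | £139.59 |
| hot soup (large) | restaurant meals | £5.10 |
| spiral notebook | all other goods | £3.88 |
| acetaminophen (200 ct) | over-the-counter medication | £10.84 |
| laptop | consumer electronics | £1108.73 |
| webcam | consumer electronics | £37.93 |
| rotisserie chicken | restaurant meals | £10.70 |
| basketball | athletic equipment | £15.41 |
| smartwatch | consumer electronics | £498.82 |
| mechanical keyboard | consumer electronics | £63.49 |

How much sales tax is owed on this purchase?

Fishing rod £139.59: athletic equipment → 8% → £11.17
Hot soup (large) £5.10: restaurant meals → 7.5% → £0.38
Spiral notebook £3.88: all other goods → 4.5% → £0.17
Acetaminophen (200 ct) £10.84: over-the-counter medication → 5.75% → £0.62
Laptop £1108.73: consumer electronics, £50.00 or more → 5.75% → £63.75
Webcam £37.93: consumer electronics, under £50.00 → 0% → £0.00
Rotisserie chicken £10.70: restaurant meals → 7.5% → £0.80
Basketball £15.41: athletic equipment → 8% → £1.23
Smartwatch £498.82: consumer electronics, £50.00 or more → 5.75% → £28.68
Mechanical keyboard £63.49: consumer electronics, £50.00 or more → 5.75% → £3.65
Total tax = £11.17 + £0.38 + £0.17 + £0.62 + £63.75 + £0.80 + £1.23 + £28.68 + £3.65 = £110.45

£110.45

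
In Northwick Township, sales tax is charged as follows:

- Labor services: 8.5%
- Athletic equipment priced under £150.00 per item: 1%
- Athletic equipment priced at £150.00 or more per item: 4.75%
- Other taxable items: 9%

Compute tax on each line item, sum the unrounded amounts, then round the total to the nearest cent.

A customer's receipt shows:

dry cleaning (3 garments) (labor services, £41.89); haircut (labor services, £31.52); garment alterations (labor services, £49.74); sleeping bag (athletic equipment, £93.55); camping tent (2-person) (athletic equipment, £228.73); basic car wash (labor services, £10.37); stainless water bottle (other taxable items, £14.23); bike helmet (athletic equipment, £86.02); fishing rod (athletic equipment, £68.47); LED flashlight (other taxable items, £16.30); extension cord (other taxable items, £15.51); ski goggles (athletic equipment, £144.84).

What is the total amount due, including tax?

£831.46

Dry cleaning (3 garments) £41.89: labor services → 8.5% → £3.56065
Haircut £31.52: labor services → 8.5% → £2.6792
Garment alterations £49.74: labor services → 8.5% → £4.2279
Sleeping bag £93.55: athletic equipment, under £150.00 → 1% → £0.9355
Camping tent (2-person) £228.73: athletic equipment, £150.00 or more → 4.75% → £10.864675
Basic car wash £10.37: labor services → 8.5% → £0.88145
Stainless water bottle £14.23: other taxable items → 9% → £1.2807
Bike helmet £86.02: athletic equipment, under £150.00 → 1% → £0.8602
Fishing rod £68.47: athletic equipment, under £150.00 → 1% → £0.6847
LED flashlight £16.30: other taxable items → 9% → £1.467
Extension cord £15.51: other taxable items → 9% → £1.3959
Ski goggles £144.84: athletic equipment, under £150.00 → 1% → £1.4484
Subtotal = £801.17; unrounded tax = £30.286275 → £30.29; total due = £831.46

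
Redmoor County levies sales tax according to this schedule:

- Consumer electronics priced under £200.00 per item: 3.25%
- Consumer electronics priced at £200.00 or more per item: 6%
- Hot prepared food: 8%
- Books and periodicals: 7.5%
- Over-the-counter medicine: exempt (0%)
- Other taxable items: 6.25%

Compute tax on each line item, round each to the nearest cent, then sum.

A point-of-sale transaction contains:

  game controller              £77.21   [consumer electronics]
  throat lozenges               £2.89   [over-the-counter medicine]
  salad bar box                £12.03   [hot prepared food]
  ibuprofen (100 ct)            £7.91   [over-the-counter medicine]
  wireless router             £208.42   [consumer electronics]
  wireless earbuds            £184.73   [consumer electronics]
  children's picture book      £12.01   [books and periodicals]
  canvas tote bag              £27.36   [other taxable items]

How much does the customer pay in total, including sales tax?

Game controller £77.21: consumer electronics, under £200.00 → 3.25% → £2.51
Throat lozenges £2.89: over-the-counter medicine → 0% → £0.00
Salad bar box £12.03: hot prepared food → 8% → £0.96
Ibuprofen (100 ct) £7.91: over-the-counter medicine → 0% → £0.00
Wireless router £208.42: consumer electronics, £200.00 or more → 6% → £12.51
Wireless earbuds £184.73: consumer electronics, under £200.00 → 3.25% → £6.00
Children's picture book £12.01: books and periodicals → 7.5% → £0.90
Canvas tote bag £27.36: other taxable items → 6.25% → £1.71
Subtotal = £532.56; tax = £24.59; total due = £557.15

£557.15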